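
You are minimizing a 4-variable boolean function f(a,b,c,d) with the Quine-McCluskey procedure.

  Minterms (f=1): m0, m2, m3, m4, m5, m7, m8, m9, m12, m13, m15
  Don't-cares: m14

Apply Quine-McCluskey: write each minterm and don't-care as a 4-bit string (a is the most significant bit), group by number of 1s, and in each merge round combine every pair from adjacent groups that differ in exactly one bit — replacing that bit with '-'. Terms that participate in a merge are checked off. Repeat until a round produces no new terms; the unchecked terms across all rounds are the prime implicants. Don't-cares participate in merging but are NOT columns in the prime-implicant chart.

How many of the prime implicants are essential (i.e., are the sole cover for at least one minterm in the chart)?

[col 0] 0000*, 0010*, 0011*, 0100*, 0101*, 0111*, 1000*, 1001*, 1100*, 1101*, 1110*, 1111*
[col 1] -000*, -100*, -101*, -111*, 0-00*, 0-11, 00-0, 001-, 01-1*, 010-*, 1-00*, 1-01*, 100-*, 11-0*, 11-1*, 110-*, 111-*
[col 2] --00, -1-1, -10-, 1-0-, 11--
Prime implicants: --00, -1-1, -10-, 0-11, 00-0, 001-, 1-0-, 11--
PI chart (minterm → PIs covering it):
  0 | --00,00-0
  2 | 00-0,001-
  3 | 0-11,001-
  4 | --00,-10-
  5 | -1-1,-10-
  7 | -1-1,0-11
  8 | --00,1-0-
  9 | 1-0-  (sole → essential)
  12 | --00,-10-,1-0-,11--
  13 | -1-1,-10-,1-0-,11--
  15 | -1-1,11--
Essential prime implicants: 1-0-

1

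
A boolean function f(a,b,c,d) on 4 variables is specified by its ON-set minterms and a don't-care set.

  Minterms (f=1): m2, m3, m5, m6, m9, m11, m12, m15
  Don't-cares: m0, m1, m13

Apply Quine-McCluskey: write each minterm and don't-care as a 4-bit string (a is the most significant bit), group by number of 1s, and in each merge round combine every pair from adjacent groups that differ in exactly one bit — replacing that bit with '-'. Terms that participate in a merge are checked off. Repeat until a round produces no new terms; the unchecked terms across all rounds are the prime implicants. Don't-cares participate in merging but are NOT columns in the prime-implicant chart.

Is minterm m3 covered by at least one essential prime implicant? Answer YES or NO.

NO

size-2^0 implicants → 0000(✓)  0001(✓)  0010(✓)  0011(✓)  0101(✓)  0110(✓)  1001(✓)  1011(✓)  1100(✓)  1101(✓)  1111(✓)
size-2^1 implicants → -001(✓)  -011(✓)  -101(✓)  0-01(✓)  0-10  00-0(✓)  00-1(✓)  000-(✓)  001-(✓)  1-01(✓)  1-11(✓)  10-1(✓)  11-1(✓)  110-
size-2^2 implicants → --01  -0-1  00--  1--1
Unchecked terms (primes): --01, -0-1, 0-10, 00--, 1--1, 110-
Minterm coverage:
  m2 ⊆ 0-10,00--
  m3 ⊆ -0-1,00--
  m5 ⊆ --01 [E]
  m6 ⊆ 0-10 [E]
  m9 ⊆ --01,-0-1,1--1
  m11 ⊆ -0-1,1--1
  m12 ⊆ 110- [E]
  m15 ⊆ 1--1 [E]
E = {--01, 0-10, 1--1, 110-}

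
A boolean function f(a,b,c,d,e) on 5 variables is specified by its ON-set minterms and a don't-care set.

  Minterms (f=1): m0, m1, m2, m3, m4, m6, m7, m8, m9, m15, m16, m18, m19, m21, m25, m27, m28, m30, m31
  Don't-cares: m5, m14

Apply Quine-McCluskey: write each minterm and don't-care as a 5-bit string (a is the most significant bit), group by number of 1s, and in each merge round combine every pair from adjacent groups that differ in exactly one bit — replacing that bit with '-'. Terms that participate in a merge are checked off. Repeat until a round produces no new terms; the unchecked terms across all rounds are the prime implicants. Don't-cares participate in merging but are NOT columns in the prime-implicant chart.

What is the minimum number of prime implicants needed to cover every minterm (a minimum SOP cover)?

8

Round 0: 00000✓ 00001✓ 00010✓ 00011✓ 00100✓ 00101✓ 00110✓ 00111✓ 01000✓ 01001✓ 01110✓ 01111✓ 10000✓ 10010✓ 10011✓ 10101✓ 11001✓ 11011✓ 11100✓ 11110✓ 11111✓
Round 1: -0000✓ -0010✓ -0011✓ -0101 -1001 -1110✓ -1111✓ 0-000✓ 0-001✓ 0-110✓ 0-111✓ 00-00✓ 00-01✓ 00-10✓ 00-11✓ 000-0✓ 000-1✓ 0000-✓ 0001-✓ 001-0✓ 001-1✓ 0010-✓ 0011-✓ 0100-✓ 0111-✓ 1-011 100-0✓ 1001-✓ 11-11 110-1 111-0 1111-✓
Round 2: -00-0 -001- -111- 0-00- 0-11- 00--0✓ 00--1✓ 00-0-✓ 00-1-✓ 000--✓ 001--✓
Round 3: 00---
PIs = {-00-0, -001-, -0101, -1001, -111-, 0-00-, 0-11-, 00---, 1-011, 11-11, 110-1, 111-0}
Coverage chart:
  m0: -00-0,0-00-,00---
  m1: 0-00-,00---
  m2: -00-0,-001-,00---
  m3: -001-,00---
  m4: 00--- ←essential
  m6: 0-11-,00---
  m7: 0-11-,00---
  m8: 0-00- ←essential
  m9: -1001,0-00-
  m15: -111-,0-11-
  m16: -00-0 ←essential
  m18: -00-0,-001-
  m19: -001-,1-011
  m21: -0101 ←essential
  m25: -1001,110-1
  m27: 1-011,11-11,110-1
  m28: 111-0 ←essential
  m30: -111-,111-0
  m31: -111-,11-11
Essential: -00-0, -0101, 0-00-, 00---, 111-0
Petrick residual → -001-, -111-, 110-1
Min cover (8 terms): b'c'e' + b'c'd + b'cd'e + bcd + a'c'd' + a'b' + abc'e + abce'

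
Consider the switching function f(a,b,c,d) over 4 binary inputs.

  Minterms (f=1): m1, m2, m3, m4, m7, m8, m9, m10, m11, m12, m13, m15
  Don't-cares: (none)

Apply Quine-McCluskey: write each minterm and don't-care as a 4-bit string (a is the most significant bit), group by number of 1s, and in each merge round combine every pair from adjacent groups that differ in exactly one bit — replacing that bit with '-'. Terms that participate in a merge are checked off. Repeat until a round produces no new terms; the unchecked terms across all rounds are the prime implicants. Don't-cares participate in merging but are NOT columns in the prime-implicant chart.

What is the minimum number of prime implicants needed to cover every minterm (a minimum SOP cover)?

5

[col 0] 0001*, 0010*, 0011*, 0100*, 0111*, 1000*, 1001*, 1010*, 1011*, 1100*, 1101*, 1111*
[col 1] -001*, -010*, -011*, -100, -111*, 0-11*, 00-1*, 001-*, 1-00*, 1-01*, 1-11*, 10-0*, 10-1*, 100-*, 101-*, 11-1*, 110-*
[col 2] --11, -0-1, -01-, 1--1, 1-0-, 10--
Prime implicants: --11, -0-1, -01-, -100, 1--1, 1-0-, 10--
PI chart (minterm → PIs covering it):
  1 | -0-1  (sole → essential)
  2 | -01-  (sole → essential)
  3 | --11,-0-1,-01-
  4 | -100  (sole → essential)
  7 | --11  (sole → essential)
  8 | 1-0-,10--
  9 | -0-1,1--1,1-0-,10--
  10 | -01-,10--
  11 | --11,-0-1,-01-,1--1,10--
  12 | -100,1-0-
  13 | 1--1,1-0-
  15 | --11,1--1
Essential prime implicants: --11, -0-1, -01-, -100
Petrick residual → 1-0-
Minimum SOP uses 5 PIs: cd + b'd + b'c + bc'd' + ac'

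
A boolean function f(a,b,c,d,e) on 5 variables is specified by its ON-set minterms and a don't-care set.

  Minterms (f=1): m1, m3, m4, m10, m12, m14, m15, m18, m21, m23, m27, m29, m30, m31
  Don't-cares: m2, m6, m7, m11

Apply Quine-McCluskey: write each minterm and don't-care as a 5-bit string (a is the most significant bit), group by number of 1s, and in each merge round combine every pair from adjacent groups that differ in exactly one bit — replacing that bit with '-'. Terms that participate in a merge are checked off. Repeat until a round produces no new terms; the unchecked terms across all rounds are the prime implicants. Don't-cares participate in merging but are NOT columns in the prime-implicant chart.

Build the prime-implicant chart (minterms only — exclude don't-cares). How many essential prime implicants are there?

7

[col 0] 00001*, 00010*, 00011*, 00100*, 00110*, 00111*, 01010*, 01011*, 01100*, 01110*, 01111*, 10010*, 10101*, 10111*, 11011*, 11101*, 11110*, 11111*
[col 1] -0010, -0111*, -1011*, -1110*, -1111*, 0-010*, 0-011*, 0-100*, 0-110*, 0-111*, 00-10*, 00-11*, 000-1, 0001-*, 001-0*, 0011-*, 01-10*, 01-11*, 0101-*, 011-0*, 0111-*, 1-101*, 1-111*, 101-1*, 11-11*, 111-1*, 1111-*
[col 2] --111, -1-11, -111-, 0--10*, 0--11*, 0-01-*, 0-1-0, 0-11-*, 00-1-*, 01-1-*, 1-1-1
[col 3] 0--1-
Prime implicants: --111, -0010, -1-11, -111-, 0--1-, 0-1-0, 000-1, 1-1-1
PI chart (minterm → PIs covering it):
  1 | 000-1  (sole → essential)
  3 | 0--1-,000-1
  4 | 0-1-0  (sole → essential)
  10 | 0--1-  (sole → essential)
  12 | 0-1-0  (sole → essential)
  14 | -111-,0--1-,0-1-0
  15 | --111,-1-11,-111-,0--1-
  18 | -0010  (sole → essential)
  21 | 1-1-1  (sole → essential)
  23 | --111,1-1-1
  27 | -1-11  (sole → essential)
  29 | 1-1-1  (sole → essential)
  30 | -111-  (sole → essential)
  31 | --111,-1-11,-111-,1-1-1
Essential prime implicants: -0010, -1-11, -111-, 0--1-, 0-1-0, 000-1, 1-1-1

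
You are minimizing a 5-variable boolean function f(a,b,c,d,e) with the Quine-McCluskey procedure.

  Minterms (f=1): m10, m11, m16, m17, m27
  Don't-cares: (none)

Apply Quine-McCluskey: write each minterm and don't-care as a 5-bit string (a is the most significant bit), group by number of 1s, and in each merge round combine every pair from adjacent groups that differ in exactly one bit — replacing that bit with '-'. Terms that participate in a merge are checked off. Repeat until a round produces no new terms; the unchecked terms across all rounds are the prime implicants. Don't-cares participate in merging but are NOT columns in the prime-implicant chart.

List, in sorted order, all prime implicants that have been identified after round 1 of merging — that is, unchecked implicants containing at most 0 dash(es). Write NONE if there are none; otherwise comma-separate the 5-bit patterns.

NONE

[col 0] 01010*, 01011*, 10000*, 10001*, 11011*
[col 1] -1011, 0101-, 1000-
Prime implicants: -1011, 0101-, 1000-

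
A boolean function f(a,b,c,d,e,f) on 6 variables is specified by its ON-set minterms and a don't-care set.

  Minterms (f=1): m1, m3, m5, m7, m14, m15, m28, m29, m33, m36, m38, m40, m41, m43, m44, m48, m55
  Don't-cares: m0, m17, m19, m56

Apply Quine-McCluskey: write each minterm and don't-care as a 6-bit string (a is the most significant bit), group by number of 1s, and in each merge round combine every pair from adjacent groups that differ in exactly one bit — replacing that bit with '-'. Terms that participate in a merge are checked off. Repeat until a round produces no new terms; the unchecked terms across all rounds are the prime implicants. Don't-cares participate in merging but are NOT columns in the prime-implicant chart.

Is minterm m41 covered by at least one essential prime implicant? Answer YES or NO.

YES

Round 0: 000000✓ 000001✓ 000011✓ 000101✓ 000111✓ 001110✓ 001111✓ 010001✓ 010011✓ 011100✓ 011101✓ 100001✓ 100100✓ 100110✓ 101000✓ 101001✓ 101011✓ 101100✓ 110000✓ 110111 111000✓
Round 1: -00001 0-0001✓ 0-0011✓ 00-111 000-01✓ 000-11✓ 0000-1✓ 00000- 0001-1✓ 00111- 0100-1✓ 01110- 1-1000 10-001 10-100 1001-0 101-00 1010-1 10100- 11-000
Round 2: 0-00-1 000--1
PIs = {-00001, 0-00-1, 00-111, 000--1, 00000-, 00111-, 01110-, 1-1000, 10-001, 10-100, 1001-0, 101-00, 1010-1, 10100-, 11-000, 110111}
Coverage chart:
  m1: -00001,0-00-1,000--1,00000-
  m3: 0-00-1,000--1
  m5: 000--1 ←essential
  m7: 00-111,000--1
  m14: 00111- ←essential
  m15: 00-111,00111-
  m28: 01110- ←essential
  m29: 01110- ←essential
  m33: -00001,10-001
  m36: 10-100,1001-0
  m38: 1001-0 ←essential
  m40: 1-1000,101-00,10100-
  m41: 10-001,1010-1,10100-
  m43: 1010-1 ←essential
  m44: 10-100,101-00
  m48: 11-000 ←essential
  m55: 110111 ←essential
Essential: 000--1, 00111-, 01110-, 1001-0, 1010-1, 11-000, 110111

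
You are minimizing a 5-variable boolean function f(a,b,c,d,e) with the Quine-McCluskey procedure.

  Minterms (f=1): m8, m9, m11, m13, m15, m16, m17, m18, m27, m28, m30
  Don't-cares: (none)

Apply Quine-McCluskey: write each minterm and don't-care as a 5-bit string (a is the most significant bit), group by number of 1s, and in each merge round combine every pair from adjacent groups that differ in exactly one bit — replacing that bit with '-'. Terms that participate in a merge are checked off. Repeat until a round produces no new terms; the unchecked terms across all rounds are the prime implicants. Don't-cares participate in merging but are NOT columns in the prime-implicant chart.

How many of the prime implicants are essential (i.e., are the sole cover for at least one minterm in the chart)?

[col 0] 01000*, 01001*, 01011*, 01101*, 01111*, 10000*, 10001*, 10010*, 11011*, 11100*, 11110*
[col 1] -1011, 01-01*, 01-11*, 010-1*, 0100-, 011-1*, 100-0, 1000-, 111-0
[col 2] 01--1
Prime implicants: -1011, 01--1, 0100-, 100-0, 1000-, 111-0
PI chart (minterm → PIs covering it):
  8 | 0100-  (sole → essential)
  9 | 01--1,0100-
  11 | -1011,01--1
  13 | 01--1  (sole → essential)
  15 | 01--1  (sole → essential)
  16 | 100-0,1000-
  17 | 1000-  (sole → essential)
  18 | 100-0  (sole → essential)
  27 | -1011  (sole → essential)
  28 | 111-0  (sole → essential)
  30 | 111-0  (sole → essential)
Essential prime implicants: -1011, 01--1, 0100-, 100-0, 1000-, 111-0

6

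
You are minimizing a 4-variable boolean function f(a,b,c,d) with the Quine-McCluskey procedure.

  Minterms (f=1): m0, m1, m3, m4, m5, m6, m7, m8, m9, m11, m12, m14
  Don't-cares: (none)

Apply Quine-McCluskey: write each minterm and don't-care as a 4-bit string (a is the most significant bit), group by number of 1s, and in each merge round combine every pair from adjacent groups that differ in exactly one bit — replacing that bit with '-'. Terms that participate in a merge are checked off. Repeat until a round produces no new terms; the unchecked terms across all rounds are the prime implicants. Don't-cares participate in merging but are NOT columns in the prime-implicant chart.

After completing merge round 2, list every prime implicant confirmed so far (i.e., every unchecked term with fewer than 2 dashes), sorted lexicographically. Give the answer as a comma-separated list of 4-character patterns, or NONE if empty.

size-2^0 implicants → 0000(✓)  0001(✓)  0011(✓)  0100(✓)  0101(✓)  0110(✓)  0111(✓)  1000(✓)  1001(✓)  1011(✓)  1100(✓)  1110(✓)
size-2^1 implicants → -000(✓)  -001(✓)  -011(✓)  -100(✓)  -110(✓)  0-00(✓)  0-01(✓)  0-11(✓)  00-1(✓)  000-(✓)  01-0(✓)  01-1(✓)  010-(✓)  011-(✓)  1-00(✓)  10-1(✓)  100-(✓)  11-0(✓)
size-2^2 implicants → --00  -0-1  -00-  -1-0  0--1  0-0-  01--
Unchecked terms (primes): --00, -0-1, -00-, -1-0, 0--1, 0-0-, 01--

NONE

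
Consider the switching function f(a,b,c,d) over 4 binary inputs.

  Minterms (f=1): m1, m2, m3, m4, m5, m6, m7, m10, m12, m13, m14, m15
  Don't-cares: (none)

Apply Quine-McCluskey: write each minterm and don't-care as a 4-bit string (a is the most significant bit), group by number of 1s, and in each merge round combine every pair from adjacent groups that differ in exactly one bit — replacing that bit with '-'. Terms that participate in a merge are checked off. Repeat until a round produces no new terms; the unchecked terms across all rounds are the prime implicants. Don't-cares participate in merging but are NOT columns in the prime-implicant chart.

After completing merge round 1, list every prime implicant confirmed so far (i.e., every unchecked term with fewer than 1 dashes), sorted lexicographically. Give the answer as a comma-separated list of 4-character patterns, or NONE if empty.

NONE

size-2^0 implicants → 0001(✓)  0010(✓)  0011(✓)  0100(✓)  0101(✓)  0110(✓)  0111(✓)  1010(✓)  1100(✓)  1101(✓)  1110(✓)  1111(✓)
size-2^1 implicants → -010(✓)  -100(✓)  -101(✓)  -110(✓)  -111(✓)  0-01(✓)  0-10(✓)  0-11(✓)  00-1(✓)  001-(✓)  01-0(✓)  01-1(✓)  010-(✓)  011-(✓)  1-10(✓)  11-0(✓)  11-1(✓)  110-(✓)  111-(✓)
size-2^2 implicants → --10  -1-0(✓)  -1-1(✓)  -10-(✓)  -11-(✓)  0--1  0-1-  01--(✓)  11--(✓)
size-2^3 implicants → -1--
Unchecked terms (primes): --10, -1--, 0--1, 0-1-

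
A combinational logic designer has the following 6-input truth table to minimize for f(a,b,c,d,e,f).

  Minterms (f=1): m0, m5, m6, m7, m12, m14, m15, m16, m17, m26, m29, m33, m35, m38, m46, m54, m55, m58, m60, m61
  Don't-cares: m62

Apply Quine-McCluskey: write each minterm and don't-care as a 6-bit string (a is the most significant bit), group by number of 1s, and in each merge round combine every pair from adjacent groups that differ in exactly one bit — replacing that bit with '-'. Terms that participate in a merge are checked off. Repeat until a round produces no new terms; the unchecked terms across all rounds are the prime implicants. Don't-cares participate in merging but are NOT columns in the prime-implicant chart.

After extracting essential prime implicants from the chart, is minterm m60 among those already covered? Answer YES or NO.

NO

size-2^0 implicants → 000000(✓)  000101(✓)  000110(✓)  000111(✓)  001100(✓)  001110(✓)  001111(✓)  010000(✓)  010001(✓)  011010(✓)  011101(✓)  100001(✓)  100011(✓)  100110(✓)  101110(✓)  110110(✓)  110111(✓)  111010(✓)  111100(✓)  111101(✓)  111110(✓)
size-2^1 implicants → -00110(✓)  -01110(✓)  -11010  -11101  0-0000  00-110(✓)  00-111(✓)  0001-1  00011-(✓)  0011-0  00111-(✓)  01000-  1-0110(✓)  1-1110(✓)  10-110(✓)  1000-1  11-110(✓)  11011-  111-10  1111-0  11110-
size-2^2 implicants → -0-110  00-11-  1--110
Unchecked terms (primes): -0-110, -11010, -11101, 0-0000, 00-11-, 0001-1, 0011-0, 01000-, 1--110, 1000-1, 11011-, 111-10, 1111-0, 11110-
Minterm coverage:
  m0 ⊆ 0-0000 [E]
  m5 ⊆ 0001-1 [E]
  m6 ⊆ -0-110,00-11-
  m7 ⊆ 00-11-,0001-1
  m12 ⊆ 0011-0 [E]
  m14 ⊆ -0-110,00-11-,0011-0
  m15 ⊆ 00-11- [E]
  m16 ⊆ 0-0000,01000-
  m17 ⊆ 01000- [E]
  m26 ⊆ -11010 [E]
  m29 ⊆ -11101 [E]
  m33 ⊆ 1000-1 [E]
  m35 ⊆ 1000-1 [E]
  m38 ⊆ -0-110,1--110
  m46 ⊆ -0-110,1--110
  m54 ⊆ 1--110,11011-
  m55 ⊆ 11011- [E]
  m58 ⊆ -11010,111-10
  m60 ⊆ 1111-0,11110-
  m61 ⊆ -11101,11110-
E = {-11010, -11101, 0-0000, 00-11-, 0001-1, 0011-0, 01000-, 1000-1, 11011-}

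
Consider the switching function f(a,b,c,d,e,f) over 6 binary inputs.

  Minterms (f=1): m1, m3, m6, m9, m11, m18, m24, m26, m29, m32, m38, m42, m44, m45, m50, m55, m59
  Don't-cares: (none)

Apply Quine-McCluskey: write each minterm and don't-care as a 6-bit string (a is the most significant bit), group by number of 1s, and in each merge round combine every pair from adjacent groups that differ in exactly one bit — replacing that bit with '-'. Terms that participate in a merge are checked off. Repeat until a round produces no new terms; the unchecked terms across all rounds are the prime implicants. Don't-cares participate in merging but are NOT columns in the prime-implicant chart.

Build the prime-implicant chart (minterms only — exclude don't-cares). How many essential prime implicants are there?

[col 0] 000001*, 000011*, 000110*, 001001*, 001011*, 010010*, 011000*, 011010*, 011101, 100000, 100110*, 101010, 101100*, 101101*, 110010*, 110111, 111011
[col 1] -00110, -10010, 00-001*, 00-011*, 0000-1*, 0010-1*, 01-010, 0110-0, 10110-
[col 2] 00-0-1
Prime implicants: -00110, -10010, 00-0-1, 01-010, 0110-0, 011101, 100000, 101010, 10110-, 110111, 111011
PI chart (minterm → PIs covering it):
  1 | 00-0-1  (sole → essential)
  3 | 00-0-1  (sole → essential)
  6 | -00110  (sole → essential)
  9 | 00-0-1  (sole → essential)
  11 | 00-0-1  (sole → essential)
  18 | -10010,01-010
  24 | 0110-0  (sole → essential)
  26 | 01-010,0110-0
  29 | 011101  (sole → essential)
  32 | 100000  (sole → essential)
  38 | -00110  (sole → essential)
  42 | 101010  (sole → essential)
  44 | 10110-  (sole → essential)
  45 | 10110-  (sole → essential)
  50 | -10010  (sole → essential)
  55 | 110111  (sole → essential)
  59 | 111011  (sole → essential)
Essential prime implicants: -00110, -10010, 00-0-1, 0110-0, 011101, 100000, 101010, 10110-, 110111, 111011

10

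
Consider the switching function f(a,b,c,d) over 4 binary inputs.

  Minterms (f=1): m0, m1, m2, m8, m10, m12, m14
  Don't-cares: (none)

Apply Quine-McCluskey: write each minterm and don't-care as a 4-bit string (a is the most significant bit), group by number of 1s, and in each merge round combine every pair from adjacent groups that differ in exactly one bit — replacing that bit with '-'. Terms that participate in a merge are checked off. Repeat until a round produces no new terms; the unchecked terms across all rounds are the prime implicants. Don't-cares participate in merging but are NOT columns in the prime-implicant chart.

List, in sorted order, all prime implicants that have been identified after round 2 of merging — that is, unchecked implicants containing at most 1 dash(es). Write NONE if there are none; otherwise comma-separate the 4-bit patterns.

Round 0: 0000✓ 0001✓ 0010✓ 1000✓ 1010✓ 1100✓ 1110✓
Round 1: -000✓ -010✓ 00-0✓ 000- 1-00✓ 1-10✓ 10-0✓ 11-0✓
Round 2: -0-0 1--0
PIs = {-0-0, 000-, 1--0}

000-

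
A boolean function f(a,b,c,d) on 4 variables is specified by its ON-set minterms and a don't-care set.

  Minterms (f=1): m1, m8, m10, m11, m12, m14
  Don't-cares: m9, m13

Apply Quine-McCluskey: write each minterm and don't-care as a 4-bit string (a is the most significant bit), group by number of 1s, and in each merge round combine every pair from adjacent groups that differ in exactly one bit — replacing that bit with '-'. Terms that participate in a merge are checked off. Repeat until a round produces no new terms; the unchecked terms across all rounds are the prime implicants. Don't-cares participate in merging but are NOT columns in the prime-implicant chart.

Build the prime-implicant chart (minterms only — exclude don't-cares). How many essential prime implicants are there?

3

Round 0: 0001✓ 1000✓ 1001✓ 1010✓ 1011✓ 1100✓ 1101✓ 1110✓
Round 1: -001 1-00✓ 1-01✓ 1-10✓ 10-0✓ 10-1✓ 100-✓ 101-✓ 11-0✓ 110-✓
Round 2: 1--0 1-0- 10--
PIs = {-001, 1--0, 1-0-, 10--}
Coverage chart:
  m1: -001 ←essential
  m8: 1--0,1-0-,10--
  m10: 1--0,10--
  m11: 10-- ←essential
  m12: 1--0,1-0-
  m14: 1--0 ←essential
Essential: -001, 1--0, 10--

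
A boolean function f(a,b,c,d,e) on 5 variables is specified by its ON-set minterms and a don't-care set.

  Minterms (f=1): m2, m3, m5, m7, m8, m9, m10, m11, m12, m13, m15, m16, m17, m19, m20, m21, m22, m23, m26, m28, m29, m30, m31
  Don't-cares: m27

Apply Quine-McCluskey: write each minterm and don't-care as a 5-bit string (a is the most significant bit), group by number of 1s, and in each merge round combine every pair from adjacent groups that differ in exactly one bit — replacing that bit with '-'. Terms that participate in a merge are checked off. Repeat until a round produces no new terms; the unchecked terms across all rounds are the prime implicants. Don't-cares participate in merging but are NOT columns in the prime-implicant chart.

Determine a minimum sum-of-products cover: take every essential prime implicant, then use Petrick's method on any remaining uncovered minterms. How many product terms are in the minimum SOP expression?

Round 0: 00010✓ 00011✓ 00101✓ 00111✓ 01000✓ 01001✓ 01010✓ 01011✓ 01100✓ 01101✓ 01111✓ 10000✓ 10001✓ 10011✓ 10100✓ 10101✓ 10110✓ 10111✓ 11010✓ 11011✓ 11100✓ 11101✓ 11110✓ 11111✓
Round 1: -0011✓ -0101✓ -0111✓ -1010✓ -1011✓ -1100✓ -1101✓ -1111✓ 0-010✓ 0-011✓ 0-101✓ 0-111✓ 00-11✓ 0001-✓ 001-1✓ 01-00✓ 01-01✓ 01-11✓ 010-0✓ 010-1✓ 0100-✓ 0101-✓ 011-1✓ 0110-✓ 1-011✓ 1-100✓ 1-101✓ 1-110✓ 1-111✓ 10-00✓ 10-01✓ 10-11✓ 100-1✓ 1000-✓ 101-0✓ 101-1✓ 1010-✓ 1011-✓ 11-10✓ 11-11✓ 1101-✓ 111-0✓ 111-1✓ 1110-✓ 1111-✓
Round 2: --011✓ --101✓ --111✓ -0-11✓ -01-1✓ -1-11✓ -101- -11-1✓ -110- 0--11✓ 0-01- 0-1-1✓ 01--1 01-0- 010-- 1--11✓ 1-1-0✓ 1-1-1✓ 1-10-✓ 1-11-✓ 10--1 10-0- 101--✓ 11-1- 111--✓
Round 3: ---11 --1-1 1-1--
PIs = {---11, --1-1, -101-, -110-, 0-01-, 01--1, 01-0-, 010--, 1-1--, 10--1, 10-0-, 11-1-}
Coverage chart:
  m2: 0-01- ←essential
  m3: ---11,0-01-
  m5: --1-1 ←essential
  m7: ---11,--1-1
  m8: 01-0-,010--
  m9: 01--1,01-0-,010--
  m10: -101-,0-01-,010--
  m11: ---11,-101-,0-01-,01--1,010--
  m12: -110-,01-0-
  m13: --1-1,-110-,01--1,01-0-
  m15: ---11,--1-1,01--1
  m16: 10-0- ←essential
  m17: 10--1,10-0-
  m19: ---11,10--1
  m20: 1-1--,10-0-
  m21: --1-1,1-1--,10--1,10-0-
  m22: 1-1-- ←essential
  m23: ---11,--1-1,1-1--,10--1
  m26: -101-,11-1-
  m28: -110-,1-1--
  m29: --1-1,-110-,1-1--
  m30: 1-1--,11-1-
  m31: ---11,--1-1,1-1--,11-1-
Essential: --1-1, 0-01-, 1-1--, 10-0-
Petrick residual → ---11, -101-, 01-0-
Min cover (7 terms): de + ce + bc'd + a'c'd + a'bd' + ac + ab'd'

7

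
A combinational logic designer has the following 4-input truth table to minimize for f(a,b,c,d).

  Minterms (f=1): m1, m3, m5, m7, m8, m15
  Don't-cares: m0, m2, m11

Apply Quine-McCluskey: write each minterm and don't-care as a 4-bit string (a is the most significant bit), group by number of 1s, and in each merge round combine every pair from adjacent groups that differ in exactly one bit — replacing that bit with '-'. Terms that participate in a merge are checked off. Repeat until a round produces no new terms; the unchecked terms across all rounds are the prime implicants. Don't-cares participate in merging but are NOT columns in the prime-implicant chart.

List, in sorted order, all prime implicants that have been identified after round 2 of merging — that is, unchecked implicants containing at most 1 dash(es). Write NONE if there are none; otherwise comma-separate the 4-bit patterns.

-000

Round 0: 0000✓ 0001✓ 0010✓ 0011✓ 0101✓ 0111✓ 1000✓ 1011✓ 1111✓
Round 1: -000 -011✓ -111✓ 0-01✓ 0-11✓ 00-0✓ 00-1✓ 000-✓ 001-✓ 01-1✓ 1-11✓
Round 2: --11 0--1 00--
PIs = {--11, -000, 0--1, 00--}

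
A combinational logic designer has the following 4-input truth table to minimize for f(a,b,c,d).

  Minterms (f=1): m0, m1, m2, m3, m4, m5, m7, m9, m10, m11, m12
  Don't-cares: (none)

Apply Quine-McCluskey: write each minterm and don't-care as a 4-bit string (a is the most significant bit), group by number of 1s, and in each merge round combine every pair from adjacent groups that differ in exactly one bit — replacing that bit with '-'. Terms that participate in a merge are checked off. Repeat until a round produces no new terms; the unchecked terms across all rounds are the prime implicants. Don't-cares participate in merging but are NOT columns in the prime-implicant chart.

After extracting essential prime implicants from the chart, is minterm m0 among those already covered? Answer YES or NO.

[col 0] 0000*, 0001*, 0010*, 0011*, 0100*, 0101*, 0111*, 1001*, 1010*, 1011*, 1100*
[col 1] -001*, -010*, -011*, -100, 0-00*, 0-01*, 0-11*, 00-0*, 00-1*, 000-*, 001-*, 01-1*, 010-*, 10-1*, 101-*
[col 2] -0-1, -01-, 0--1, 0-0-, 00--
Prime implicants: -0-1, -01-, -100, 0--1, 0-0-, 00--
PI chart (minterm → PIs covering it):
  0 | 0-0-,00--
  1 | -0-1,0--1,0-0-,00--
  2 | -01-,00--
  3 | -0-1,-01-,0--1,00--
  4 | -100,0-0-
  5 | 0--1,0-0-
  7 | 0--1  (sole → essential)
  9 | -0-1  (sole → essential)
  10 | -01-  (sole → essential)
  11 | -0-1,-01-
  12 | -100  (sole → essential)
Essential prime implicants: -0-1, -01-, -100, 0--1

NO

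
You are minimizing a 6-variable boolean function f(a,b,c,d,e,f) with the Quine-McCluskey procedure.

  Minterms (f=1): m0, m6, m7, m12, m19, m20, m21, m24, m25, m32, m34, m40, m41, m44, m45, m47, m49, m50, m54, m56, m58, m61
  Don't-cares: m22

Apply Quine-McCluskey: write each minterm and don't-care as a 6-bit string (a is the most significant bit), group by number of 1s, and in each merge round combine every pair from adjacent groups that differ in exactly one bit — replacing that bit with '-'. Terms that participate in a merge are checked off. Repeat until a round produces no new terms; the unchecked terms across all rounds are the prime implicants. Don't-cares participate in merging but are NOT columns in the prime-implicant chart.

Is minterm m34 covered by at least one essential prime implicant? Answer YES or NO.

NO

Round 0: 000000✓ 000110✓ 000111✓ 001100✓ 010011 010100✓ 010101✓ 010110✓ 011000✓ 011001✓ 100000✓ 100010✓ 101000✓ 101001✓ 101100✓ 101101✓ 101111✓ 110001 110010✓ 110110✓ 111000✓ 111010✓ 111101✓
Round 1: -00000 -01100 -10110 -11000 0-0110 00011- 0101-0 01010- 01100- 1-0010 1-1000 1-1101 10-000 1000-0 101-00✓ 101-01✓ 10100-✓ 1011-1 10110-✓ 11-010 110-10 1110-0
Round 2: 101-0-
PIs = {-00000, -01100, -10110, -11000, 0-0110, 00011-, 010011, 0101-0, 01010-, 01100-, 1-0010, 1-1000, 1-1101, 10-000, 1000-0, 101-0-, 1011-1, 11-010, 110-10, 110001, 1110-0}
Coverage chart:
  m0: -00000 ←essential
  m6: 0-0110,00011-
  m7: 00011- ←essential
  m12: -01100 ←essential
  m19: 010011 ←essential
  m20: 0101-0,01010-
  m21: 01010- ←essential
  m24: -11000,01100-
  m25: 01100- ←essential
  m32: -00000,10-000,1000-0
  m34: 1-0010,1000-0
  m40: 1-1000,10-000,101-0-
  m41: 101-0- ←essential
  m44: -01100,101-0-
  m45: 1-1101,101-0-,1011-1
  m47: 1011-1 ←essential
  m49: 110001 ←essential
  m50: 1-0010,11-010,110-10
  m54: -10110,110-10
  m56: -11000,1-1000,1110-0
  m58: 11-010,1110-0
  m61: 1-1101 ←essential
Essential: -00000, -01100, 00011-, 010011, 01010-, 01100-, 1-1101, 101-0-, 1011-1, 110001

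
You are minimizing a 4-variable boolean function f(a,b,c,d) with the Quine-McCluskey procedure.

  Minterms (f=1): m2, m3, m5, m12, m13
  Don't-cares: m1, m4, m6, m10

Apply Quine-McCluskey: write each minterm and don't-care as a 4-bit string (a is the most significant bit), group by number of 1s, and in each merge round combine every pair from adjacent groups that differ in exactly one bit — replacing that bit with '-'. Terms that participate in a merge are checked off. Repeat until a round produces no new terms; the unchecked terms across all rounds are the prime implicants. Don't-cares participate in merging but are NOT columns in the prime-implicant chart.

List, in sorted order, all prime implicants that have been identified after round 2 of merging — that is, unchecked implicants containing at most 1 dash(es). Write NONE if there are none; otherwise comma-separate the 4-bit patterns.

-010, 0-01, 0-10, 00-1, 001-, 01-0

[col 0] 0001*, 0010*, 0011*, 0100*, 0101*, 0110*, 1010*, 1100*, 1101*
[col 1] -010, -100*, -101*, 0-01, 0-10, 00-1, 001-, 01-0, 010-*, 110-*
[col 2] -10-
Prime implicants: -010, -10-, 0-01, 0-10, 00-1, 001-, 01-0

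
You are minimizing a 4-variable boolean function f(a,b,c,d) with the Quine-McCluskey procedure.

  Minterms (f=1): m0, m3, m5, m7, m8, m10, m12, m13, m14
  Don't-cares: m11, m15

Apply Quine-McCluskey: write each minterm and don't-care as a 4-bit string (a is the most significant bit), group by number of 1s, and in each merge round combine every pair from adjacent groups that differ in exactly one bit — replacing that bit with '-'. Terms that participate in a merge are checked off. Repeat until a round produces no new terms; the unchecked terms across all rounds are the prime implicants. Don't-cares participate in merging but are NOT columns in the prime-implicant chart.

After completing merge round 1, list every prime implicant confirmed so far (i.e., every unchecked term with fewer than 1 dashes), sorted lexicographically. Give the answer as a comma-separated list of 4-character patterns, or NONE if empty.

size-2^0 implicants → 0000(✓)  0011(✓)  0101(✓)  0111(✓)  1000(✓)  1010(✓)  1011(✓)  1100(✓)  1101(✓)  1110(✓)  1111(✓)
size-2^1 implicants → -000  -011(✓)  -101(✓)  -111(✓)  0-11(✓)  01-1(✓)  1-00(✓)  1-10(✓)  1-11(✓)  10-0(✓)  101-(✓)  11-0(✓)  11-1(✓)  110-(✓)  111-(✓)
size-2^2 implicants → --11  -1-1  1--0  1-1-  11--
Unchecked terms (primes): --11, -000, -1-1, 1--0, 1-1-, 11--

NONE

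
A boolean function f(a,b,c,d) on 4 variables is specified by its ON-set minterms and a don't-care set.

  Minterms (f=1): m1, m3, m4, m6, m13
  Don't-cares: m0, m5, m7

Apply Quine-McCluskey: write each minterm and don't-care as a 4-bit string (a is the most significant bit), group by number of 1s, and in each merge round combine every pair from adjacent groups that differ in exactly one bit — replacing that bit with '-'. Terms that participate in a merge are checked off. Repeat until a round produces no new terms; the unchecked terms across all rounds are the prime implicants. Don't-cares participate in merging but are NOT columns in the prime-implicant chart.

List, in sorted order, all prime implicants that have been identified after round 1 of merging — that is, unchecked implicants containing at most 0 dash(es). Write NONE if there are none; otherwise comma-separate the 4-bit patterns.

NONE

Round 0: 0000✓ 0001✓ 0011✓ 0100✓ 0101✓ 0110✓ 0111✓ 1101✓
Round 1: -101 0-00✓ 0-01✓ 0-11✓ 00-1✓ 000-✓ 01-0✓ 01-1✓ 010-✓ 011-✓
Round 2: 0--1 0-0- 01--
PIs = {-101, 0--1, 0-0-, 01--}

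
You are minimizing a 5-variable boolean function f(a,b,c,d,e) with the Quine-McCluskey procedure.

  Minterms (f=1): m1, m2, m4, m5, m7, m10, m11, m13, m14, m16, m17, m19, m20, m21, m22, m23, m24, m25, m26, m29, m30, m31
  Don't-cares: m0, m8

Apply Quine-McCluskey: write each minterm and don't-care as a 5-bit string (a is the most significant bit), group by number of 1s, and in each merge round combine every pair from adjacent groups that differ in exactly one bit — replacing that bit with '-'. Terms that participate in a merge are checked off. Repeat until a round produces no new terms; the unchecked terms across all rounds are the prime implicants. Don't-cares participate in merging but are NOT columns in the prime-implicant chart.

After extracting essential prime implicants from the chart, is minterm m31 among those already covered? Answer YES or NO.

[col 0] 00000*, 00001*, 00010*, 00100*, 00101*, 00111*, 01000*, 01010*, 01011*, 01101*, 01110*, 10000*, 10001*, 10011*, 10100*, 10101*, 10110*, 10111*, 11000*, 11001*, 11010*, 11101*, 11110*, 11111*
[col 1] -0000*, -0001*, -0100*, -0101*, -0111*, -1000*, -1010*, -1101*, -1110*, 0-000*, 0-010*, 0-101*, 00-00*, 00-01*, 000-0*, 0000-*, 001-1*, 0010-*, 01-10*, 010-0*, 0101-, 1-000*, 1-001*, 1-101*, 1-110*, 1-111*, 10-00*, 10-01*, 10-11*, 100-1*, 1000-*, 101-0*, 101-1*, 1010-*, 1011-*, 11-01*, 11-10*, 110-0*, 1100-*, 111-1*, 1111-*
[col 2] --000, --101, -0-00*, -0-01*, -000-*, -01-1, -010-*, -1-10, -10-0, 0-0-0, 00-0-*, 1--01, 1-00-, 1-1-1, 1-11-, 10--1, 10-0-*, 101--
[col 3] -0-0-
Prime implicants: --000, --101, -0-0-, -01-1, -1-10, -10-0, 0-0-0, 0101-, 1--01, 1-00-, 1-1-1, 1-11-, 10--1, 101--
PI chart (minterm → PIs covering it):
  1 | -0-0-  (sole → essential)
  2 | 0-0-0  (sole → essential)
  4 | -0-0-  (sole → essential)
  5 | --101,-0-0-,-01-1
  7 | -01-1  (sole → essential)
  10 | -1-10,-10-0,0-0-0,0101-
  11 | 0101-  (sole → essential)
  13 | --101  (sole → essential)
  14 | -1-10  (sole → essential)
  16 | --000,-0-0-,1-00-
  17 | -0-0-,1--01,1-00-,10--1
  19 | 10--1  (sole → essential)
  20 | -0-0-,101--
  21 | --101,-0-0-,-01-1,1--01,1-1-1,10--1,101--
  22 | 1-11-,101--
  23 | -01-1,1-1-1,1-11-,10--1,101--
  24 | --000,-10-0,1-00-
  25 | 1--01,1-00-
  26 | -1-10,-10-0
  29 | --101,1--01,1-1-1
  30 | -1-10,1-11-
  31 | 1-1-1,1-11-
Essential prime implicants: --101, -0-0-, -01-1, -1-10, 0-0-0, 0101-, 10--1

NO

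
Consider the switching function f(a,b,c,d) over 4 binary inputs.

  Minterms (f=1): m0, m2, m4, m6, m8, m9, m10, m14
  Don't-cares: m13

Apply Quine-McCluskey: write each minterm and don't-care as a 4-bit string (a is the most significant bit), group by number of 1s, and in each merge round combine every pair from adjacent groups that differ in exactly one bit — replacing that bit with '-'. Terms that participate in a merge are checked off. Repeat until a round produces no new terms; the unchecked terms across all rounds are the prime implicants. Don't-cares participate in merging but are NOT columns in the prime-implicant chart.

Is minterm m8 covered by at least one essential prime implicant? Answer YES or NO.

Round 0: 0000✓ 0010✓ 0100✓ 0110✓ 1000✓ 1001✓ 1010✓ 1101✓ 1110✓
Round 1: -000✓ -010✓ -110✓ 0-00✓ 0-10✓ 00-0✓ 01-0✓ 1-01 1-10✓ 10-0✓ 100-
Round 2: --10 -0-0 0--0
PIs = {--10, -0-0, 0--0, 1-01, 100-}
Coverage chart:
  m0: -0-0,0--0
  m2: --10,-0-0,0--0
  m4: 0--0 ←essential
  m6: --10,0--0
  m8: -0-0,100-
  m9: 1-01,100-
  m10: --10,-0-0
  m14: --10 ←essential
Essential: --10, 0--0

NO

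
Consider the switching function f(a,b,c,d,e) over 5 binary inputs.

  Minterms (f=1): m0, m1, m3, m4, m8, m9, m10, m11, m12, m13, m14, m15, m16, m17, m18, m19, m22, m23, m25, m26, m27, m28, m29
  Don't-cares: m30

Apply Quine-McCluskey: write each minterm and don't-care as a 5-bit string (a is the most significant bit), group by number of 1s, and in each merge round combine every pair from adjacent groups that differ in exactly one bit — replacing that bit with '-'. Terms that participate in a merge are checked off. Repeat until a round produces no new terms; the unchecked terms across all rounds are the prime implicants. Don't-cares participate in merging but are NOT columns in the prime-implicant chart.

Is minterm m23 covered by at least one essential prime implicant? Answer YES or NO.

YES

size-2^0 implicants → 00000(✓)  00001(✓)  00011(✓)  00100(✓)  01000(✓)  01001(✓)  01010(✓)  01011(✓)  01100(✓)  01101(✓)  01110(✓)  01111(✓)  10000(✓)  10001(✓)  10010(✓)  10011(✓)  10110(✓)  10111(✓)  11001(✓)  11010(✓)  11011(✓)  11100(✓)  11101(✓)  11110(✓)
size-2^1 implicants → -0000(✓)  -0001(✓)  -0011(✓)  -1001(✓)  -1010(✓)  -1011(✓)  -1100(✓)  -1101(✓)  -1110(✓)  0-000(✓)  0-001(✓)  0-011(✓)  0-100(✓)  00-00(✓)  000-1(✓)  0000-(✓)  01-00(✓)  01-01(✓)  01-10(✓)  01-11(✓)  010-0(✓)  010-1(✓)  0100-(✓)  0101-(✓)  011-0(✓)  011-1(✓)  0110-(✓)  0111-(✓)  1-001(✓)  1-010(✓)  1-011(✓)  1-110(✓)  10-10(✓)  10-11(✓)  100-0(✓)  100-1(✓)  1000-(✓)  1001-(✓)  1011-(✓)  11-01(✓)  11-10(✓)  110-1(✓)  1101-(✓)  111-0(✓)  1110-(✓)
size-2^2 implicants → --001(✓)  --011(✓)  -00-1(✓)  -000-  -1-01  -1-10  -10-1(✓)  -101-  -11-0  -110-  0--00  0-0-1(✓)  0-00-  01--0(✓)  01--1(✓)  01-0-(✓)  01-1-(✓)  010--(✓)  011--(✓)  1--10  1-0-1(✓)  1-01-  10-1-  100--
size-2^3 implicants → --0-1  01---
Unchecked terms (primes): --0-1, -000-, -1-01, -1-10, -101-, -11-0, -110-, 0--00, 0-00-, 01---, 1--10, 1-01-, 10-1-, 100--
Minterm coverage:
  m0 ⊆ -000-,0--00,0-00-
  m1 ⊆ --0-1,-000-,0-00-
  m3 ⊆ --0-1 [E]
  m4 ⊆ 0--00 [E]
  m8 ⊆ 0--00,0-00-,01---
  m9 ⊆ --0-1,-1-01,0-00-,01---
  m10 ⊆ -1-10,-101-,01---
  m11 ⊆ --0-1,-101-,01---
  m12 ⊆ -11-0,-110-,0--00,01---
  m13 ⊆ -1-01,-110-,01---
  m14 ⊆ -1-10,-11-0,01---
  m15 ⊆ 01--- [E]
  m16 ⊆ -000-,100--
  m17 ⊆ --0-1,-000-,100--
  m18 ⊆ 1--10,1-01-,10-1-,100--
  m19 ⊆ --0-1,1-01-,10-1-,100--
  m22 ⊆ 1--10,10-1-
  m23 ⊆ 10-1- [E]
  m25 ⊆ --0-1,-1-01
  m26 ⊆ -1-10,-101-,1--10,1-01-
  m27 ⊆ --0-1,-101-,1-01-
  m28 ⊆ -11-0,-110-
  m29 ⊆ -1-01,-110-
E = {--0-1, 0--00, 01---, 10-1-}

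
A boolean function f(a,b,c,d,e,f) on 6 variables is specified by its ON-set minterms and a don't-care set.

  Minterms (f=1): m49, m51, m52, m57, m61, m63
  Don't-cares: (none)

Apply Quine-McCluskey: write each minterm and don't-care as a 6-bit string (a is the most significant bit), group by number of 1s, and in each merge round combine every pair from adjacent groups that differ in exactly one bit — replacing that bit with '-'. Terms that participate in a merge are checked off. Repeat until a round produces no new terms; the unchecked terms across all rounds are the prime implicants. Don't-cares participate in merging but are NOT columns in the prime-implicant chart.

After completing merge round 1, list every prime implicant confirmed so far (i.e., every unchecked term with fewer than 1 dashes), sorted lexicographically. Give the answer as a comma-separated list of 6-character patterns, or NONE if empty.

110100

size-2^0 implicants → 110001(✓)  110011(✓)  110100  111001(✓)  111101(✓)  111111(✓)
size-2^1 implicants → 11-001  1100-1  111-01  1111-1
Unchecked terms (primes): 11-001, 1100-1, 110100, 111-01, 1111-1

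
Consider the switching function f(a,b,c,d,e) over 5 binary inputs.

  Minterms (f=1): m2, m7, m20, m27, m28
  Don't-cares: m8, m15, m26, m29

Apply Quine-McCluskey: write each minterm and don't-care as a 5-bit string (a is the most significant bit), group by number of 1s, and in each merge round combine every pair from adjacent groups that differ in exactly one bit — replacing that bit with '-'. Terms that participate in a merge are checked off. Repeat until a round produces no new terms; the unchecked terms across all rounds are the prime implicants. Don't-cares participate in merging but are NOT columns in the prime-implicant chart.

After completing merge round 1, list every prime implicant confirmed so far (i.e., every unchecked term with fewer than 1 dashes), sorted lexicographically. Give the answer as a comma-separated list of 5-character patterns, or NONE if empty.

Round 0: 00010 00111✓ 01000 01111✓ 10100✓ 11010✓ 11011✓ 11100✓ 11101✓
Round 1: 0-111 1-100 1101- 1110-
PIs = {0-111, 00010, 01000, 1-100, 1101-, 1110-}

00010, 01000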